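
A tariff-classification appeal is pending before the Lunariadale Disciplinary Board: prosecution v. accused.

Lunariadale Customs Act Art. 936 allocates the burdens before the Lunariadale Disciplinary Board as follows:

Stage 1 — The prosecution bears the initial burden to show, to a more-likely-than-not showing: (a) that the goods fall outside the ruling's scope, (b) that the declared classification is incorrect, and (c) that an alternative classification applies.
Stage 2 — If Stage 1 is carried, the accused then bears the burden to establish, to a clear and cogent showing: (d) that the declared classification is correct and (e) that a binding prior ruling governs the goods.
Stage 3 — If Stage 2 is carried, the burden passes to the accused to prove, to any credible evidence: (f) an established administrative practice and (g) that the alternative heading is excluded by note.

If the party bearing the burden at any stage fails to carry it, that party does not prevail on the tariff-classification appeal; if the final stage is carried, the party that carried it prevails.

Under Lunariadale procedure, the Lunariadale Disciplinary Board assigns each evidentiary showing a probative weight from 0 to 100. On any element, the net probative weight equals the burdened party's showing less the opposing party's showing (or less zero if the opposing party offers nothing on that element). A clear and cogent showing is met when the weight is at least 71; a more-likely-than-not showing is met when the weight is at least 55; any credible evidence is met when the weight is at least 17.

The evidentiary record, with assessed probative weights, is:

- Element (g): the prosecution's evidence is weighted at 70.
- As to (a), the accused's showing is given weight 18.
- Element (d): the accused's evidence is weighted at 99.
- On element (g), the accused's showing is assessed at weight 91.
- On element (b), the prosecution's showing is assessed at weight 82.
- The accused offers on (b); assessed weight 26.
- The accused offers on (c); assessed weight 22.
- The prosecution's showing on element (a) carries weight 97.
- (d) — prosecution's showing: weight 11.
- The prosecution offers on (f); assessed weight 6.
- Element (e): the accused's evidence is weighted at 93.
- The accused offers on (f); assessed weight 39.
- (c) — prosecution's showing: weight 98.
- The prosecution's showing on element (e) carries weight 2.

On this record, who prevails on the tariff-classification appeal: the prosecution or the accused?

At Stage 1 the prosecution must meet a more-likely-than-not showing (weight is at least 55): on (a) the weight is 97 less the opposing 18 gives net 79, ≥ 55, so (a) meets the standard; on (b) the weight is 82 less the opposing 26 gives net 56, ≥ 55, so (b) meets the standard; on (c) the weight is 98 less the opposing 22 gives net 76, ≥ 55, so (c) meets the standard.
  Stage 1 carried; the burden shifts to the accused.
At Stage 2 the accused must meet a clear and cogent showing (weight is at least 71): on (d) the weight is 99 less the opposing 11 gives net 88, which does reach 71, so (d) meets the standard; on (e) the weight is 93 less the opposing 2 gives net 91, which does reach 71, so (e) meets the standard.
  Stage 2 is satisfied; the accused continues to bear the burden.
At Stage 3 the accused must meet any credible evidence (weight is at least 17): on (f) the weight is 39 less the opposing 6 gives net 33, ≥ 17, so (f) meets the standard; on (g) the weight is 91 less the opposing 70 gives net 21, ≥ 17, so (g) meets the standard.
  Stage 3 carried; the final stage is satisfied.
All stages carried — the accused prevails.

accused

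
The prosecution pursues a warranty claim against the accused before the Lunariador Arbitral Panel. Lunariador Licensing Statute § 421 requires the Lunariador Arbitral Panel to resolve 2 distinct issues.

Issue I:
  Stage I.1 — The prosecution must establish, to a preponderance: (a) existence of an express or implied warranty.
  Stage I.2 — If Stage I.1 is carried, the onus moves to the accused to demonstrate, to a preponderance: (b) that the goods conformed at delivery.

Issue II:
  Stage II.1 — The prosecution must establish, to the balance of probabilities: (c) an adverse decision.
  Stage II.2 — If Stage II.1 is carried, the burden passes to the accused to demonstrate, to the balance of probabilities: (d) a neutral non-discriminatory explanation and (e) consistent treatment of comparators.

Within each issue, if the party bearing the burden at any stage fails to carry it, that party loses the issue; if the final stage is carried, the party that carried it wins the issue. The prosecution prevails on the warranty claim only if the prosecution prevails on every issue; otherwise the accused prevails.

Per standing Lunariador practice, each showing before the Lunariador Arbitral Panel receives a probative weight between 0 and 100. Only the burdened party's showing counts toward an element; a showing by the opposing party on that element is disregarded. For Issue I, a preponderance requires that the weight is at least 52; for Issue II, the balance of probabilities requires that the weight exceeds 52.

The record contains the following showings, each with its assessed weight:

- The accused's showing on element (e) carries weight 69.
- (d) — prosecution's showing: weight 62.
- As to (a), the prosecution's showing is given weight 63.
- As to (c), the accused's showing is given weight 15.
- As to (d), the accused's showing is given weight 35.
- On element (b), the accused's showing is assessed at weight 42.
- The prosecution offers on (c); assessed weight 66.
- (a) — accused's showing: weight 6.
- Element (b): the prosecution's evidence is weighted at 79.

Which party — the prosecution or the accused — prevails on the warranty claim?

— Issue I —
Stage I.1 (prosecution, a preponderance, weight is at least 52): (a) 63 (accused's 6 disregarded) ≥ 52 — meets.
  All elements met. The burden passes to the accused.
Stage I.2 (accused, a preponderance, weight is at least 52): (b) 42 (prosecution's 79 disregarded) < 52 — fails.
  Stage I.2 not carried; the accused fails its burden.
The analysis ends at Stage I.2; the prosecution prevails on this issue.
— Issue II —
At Stage II.1 the prosecution must meet the balance of probabilities (weight exceeds 52): on (c) the weight is 66 (the accused's 15 is given no effect), > 52, so (c) meets the standard.
  All elements met. The burden passes to the accused.
At Stage II.2 the accused must meet the balance of probabilities (weight exceeds 52): on (d) the weight is 35 (the prosecution's 62 is given no effect), which does not exceed 52, so (d) does not meet the standard; on (e) the weight is 69, which does exceed 52, so (e) meets the standard.
  The accused does not carry Stage II.2.
So the prosecution prevails on this issue.
Per-issue: Issue I → prosecution; Issue II → prosecution. The prosecution must prevail on every issue; overall, the prosecution prevails.

prosecution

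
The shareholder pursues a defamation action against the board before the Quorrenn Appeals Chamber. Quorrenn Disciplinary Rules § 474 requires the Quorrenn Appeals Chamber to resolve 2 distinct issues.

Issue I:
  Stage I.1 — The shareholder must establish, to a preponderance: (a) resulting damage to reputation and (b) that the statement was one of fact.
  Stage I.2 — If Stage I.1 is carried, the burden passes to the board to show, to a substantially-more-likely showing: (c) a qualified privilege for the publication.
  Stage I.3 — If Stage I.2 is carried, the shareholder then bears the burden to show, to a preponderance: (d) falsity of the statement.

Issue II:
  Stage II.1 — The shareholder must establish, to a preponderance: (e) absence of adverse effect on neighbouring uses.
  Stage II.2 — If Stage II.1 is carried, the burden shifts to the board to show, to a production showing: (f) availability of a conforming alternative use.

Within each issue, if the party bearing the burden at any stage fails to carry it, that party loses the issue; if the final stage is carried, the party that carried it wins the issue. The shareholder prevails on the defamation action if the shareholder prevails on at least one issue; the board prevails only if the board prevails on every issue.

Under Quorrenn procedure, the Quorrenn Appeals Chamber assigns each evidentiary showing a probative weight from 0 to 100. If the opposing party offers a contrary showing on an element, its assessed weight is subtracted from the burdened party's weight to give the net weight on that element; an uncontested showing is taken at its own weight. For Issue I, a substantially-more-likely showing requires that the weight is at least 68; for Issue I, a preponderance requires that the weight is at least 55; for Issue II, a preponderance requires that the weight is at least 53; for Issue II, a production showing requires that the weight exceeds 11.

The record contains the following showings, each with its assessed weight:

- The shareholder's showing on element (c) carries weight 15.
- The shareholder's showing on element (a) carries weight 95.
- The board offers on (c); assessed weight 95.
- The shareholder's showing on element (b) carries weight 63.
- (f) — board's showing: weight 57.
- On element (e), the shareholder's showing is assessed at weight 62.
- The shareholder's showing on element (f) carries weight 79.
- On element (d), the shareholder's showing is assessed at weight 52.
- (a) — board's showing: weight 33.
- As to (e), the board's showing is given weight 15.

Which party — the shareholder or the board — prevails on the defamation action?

— Issue I —
At Stage I.1 the shareholder must meet a preponderance (weight is at least 55): on (a) the weight is 95 less the opposing 33 gives net 62, which does reach 55, so (a) meets the standard; on (b) the weight is 63, ≥ 55, so (b) meets the standard.
  The shareholder carries Stage I.1; the board now bears the burden.
At Stage I.2 the board must meet a substantially-more-likely showing (weight is at least 68): on (c) the weight is 95 less the opposing 15 gives net 80, which does reach 68, so (c) meets the standard.
  The board carries Stage I.2; the shareholder now bears the burden.
At Stage I.3 the shareholder must meet a preponderance (weight is at least 55): on (d) the weight is 52, which does not reach 55, so (d) does not meet the standard.
  Stage I.3 not carried; the shareholder fails its burden.
The analysis ends at Stage I.3; the board prevails on this issue.
— Issue II —
Stage II.1 — burden on shareholder; standard: a preponderance (weight is at least 53).
    (e): 62 − 15 = 47 < 53 [not met]
  Stage II.1 not carried; the shareholder fails its burden.
The analysis ends at Stage II.1; the board prevails on this issue.
Per-issue: Issue I → board; Issue II → board. The shareholder must prevail on at least one issue; overall, the board prevails.

board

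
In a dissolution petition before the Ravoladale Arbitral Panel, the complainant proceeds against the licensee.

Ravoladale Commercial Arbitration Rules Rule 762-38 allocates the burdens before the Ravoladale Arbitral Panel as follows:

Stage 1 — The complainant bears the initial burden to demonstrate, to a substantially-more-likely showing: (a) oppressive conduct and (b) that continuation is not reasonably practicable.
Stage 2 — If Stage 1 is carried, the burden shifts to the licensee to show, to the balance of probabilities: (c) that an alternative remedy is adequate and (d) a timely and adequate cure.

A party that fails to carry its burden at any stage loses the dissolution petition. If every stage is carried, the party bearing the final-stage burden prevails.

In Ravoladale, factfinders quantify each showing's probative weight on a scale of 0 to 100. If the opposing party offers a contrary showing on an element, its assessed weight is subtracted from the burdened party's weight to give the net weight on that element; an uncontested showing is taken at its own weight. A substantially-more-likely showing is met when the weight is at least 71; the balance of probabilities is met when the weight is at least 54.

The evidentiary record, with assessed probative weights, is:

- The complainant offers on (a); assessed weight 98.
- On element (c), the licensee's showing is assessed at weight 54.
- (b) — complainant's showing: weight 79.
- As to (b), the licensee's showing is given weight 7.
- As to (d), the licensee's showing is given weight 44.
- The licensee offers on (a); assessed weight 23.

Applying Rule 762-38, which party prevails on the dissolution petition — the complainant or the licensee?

complainant

Stage 1 (complainant, a substantially-more-likely showing, weight is at least 71): (a) net 98−23=75 ≥ 71 — meets; (b) net 79−7=72 ≥ 71 — meets.
  All elements met. The burden passes to the licensee.
Stage 2 (licensee, the balance of probabilities, weight is at least 54): (c) 54 ≥ 54 — meets; (d) 44 < 54 — fails.
  The licensee does not carry Stage 2.
The complainant prevails.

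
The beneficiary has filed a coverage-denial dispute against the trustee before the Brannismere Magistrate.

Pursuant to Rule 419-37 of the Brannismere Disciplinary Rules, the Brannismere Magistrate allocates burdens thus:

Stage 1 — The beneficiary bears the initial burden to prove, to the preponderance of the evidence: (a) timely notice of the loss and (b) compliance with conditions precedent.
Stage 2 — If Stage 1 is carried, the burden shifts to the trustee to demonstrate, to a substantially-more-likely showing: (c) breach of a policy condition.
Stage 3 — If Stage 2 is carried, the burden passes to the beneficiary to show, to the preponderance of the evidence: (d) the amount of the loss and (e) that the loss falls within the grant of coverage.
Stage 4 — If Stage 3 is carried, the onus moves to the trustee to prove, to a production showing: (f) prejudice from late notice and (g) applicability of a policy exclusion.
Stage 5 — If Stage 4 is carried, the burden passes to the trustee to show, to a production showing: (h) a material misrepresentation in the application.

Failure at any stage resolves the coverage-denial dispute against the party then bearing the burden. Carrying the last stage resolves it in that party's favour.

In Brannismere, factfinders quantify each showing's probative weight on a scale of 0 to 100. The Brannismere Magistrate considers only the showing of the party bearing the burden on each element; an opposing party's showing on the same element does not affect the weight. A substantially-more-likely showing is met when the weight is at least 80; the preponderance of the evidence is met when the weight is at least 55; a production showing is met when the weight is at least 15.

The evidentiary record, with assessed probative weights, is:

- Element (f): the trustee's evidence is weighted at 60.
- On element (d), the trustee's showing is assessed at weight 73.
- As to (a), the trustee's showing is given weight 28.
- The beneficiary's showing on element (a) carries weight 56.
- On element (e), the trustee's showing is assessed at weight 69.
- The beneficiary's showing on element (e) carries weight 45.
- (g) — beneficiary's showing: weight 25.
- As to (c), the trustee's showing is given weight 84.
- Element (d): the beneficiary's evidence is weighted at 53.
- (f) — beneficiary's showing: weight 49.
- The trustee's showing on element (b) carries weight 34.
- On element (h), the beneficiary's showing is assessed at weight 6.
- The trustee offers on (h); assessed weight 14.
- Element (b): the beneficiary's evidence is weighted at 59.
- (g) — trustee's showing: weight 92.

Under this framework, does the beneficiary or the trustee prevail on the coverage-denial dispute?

trustee

Stage 1 (beneficiary, the preponderance of the evidence, weight is at least 55): (a) 56 (trustee's 28 disregarded) ≥ 55 — meets; (b) 59 (trustee's 34 disregarded) ≥ 55 — meets.
  The beneficiary carries Stage 1; the trustee now bears the burden.
Stage 2 (trustee, a substantially-more-likely showing, weight is at least 80): (c) 84 ≥ 80 — meets.
  The trustee carries Stage 2; the beneficiary now bears the burden.
Stage 3 (beneficiary, the preponderance of the evidence, weight is at least 55): (d) 53 (trustee's 73 disregarded) < 55 — fails; (e) 45 (trustee's 69 disregarded) < 55 — fails.
  Stage 3 not carried; the beneficiary fails its burden.
The analysis ends at Stage 3; the trustee prevails.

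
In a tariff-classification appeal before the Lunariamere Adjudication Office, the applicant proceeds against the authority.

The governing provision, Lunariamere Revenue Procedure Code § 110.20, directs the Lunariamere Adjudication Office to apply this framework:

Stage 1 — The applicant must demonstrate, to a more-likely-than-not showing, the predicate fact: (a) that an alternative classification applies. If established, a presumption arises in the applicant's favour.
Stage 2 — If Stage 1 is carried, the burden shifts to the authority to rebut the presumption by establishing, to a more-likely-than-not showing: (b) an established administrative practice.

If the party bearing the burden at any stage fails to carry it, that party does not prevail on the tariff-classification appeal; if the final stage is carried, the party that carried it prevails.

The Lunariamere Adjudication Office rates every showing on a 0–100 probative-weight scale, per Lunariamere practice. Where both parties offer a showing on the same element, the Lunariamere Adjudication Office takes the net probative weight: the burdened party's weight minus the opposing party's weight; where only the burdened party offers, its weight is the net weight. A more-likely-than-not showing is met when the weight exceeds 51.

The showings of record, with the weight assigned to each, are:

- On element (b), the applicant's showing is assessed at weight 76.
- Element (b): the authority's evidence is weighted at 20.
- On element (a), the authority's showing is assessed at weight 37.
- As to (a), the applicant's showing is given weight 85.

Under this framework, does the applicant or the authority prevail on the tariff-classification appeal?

Stage 1 — burden on applicant; standard: a more-likely-than-not showing (weight exceeds 51).
    (a): 85 − 37 = 48 ≤ 51 [not met]
  Not every element is met, so the applicant fails to carry Stage 1.
The authority prevails.

authority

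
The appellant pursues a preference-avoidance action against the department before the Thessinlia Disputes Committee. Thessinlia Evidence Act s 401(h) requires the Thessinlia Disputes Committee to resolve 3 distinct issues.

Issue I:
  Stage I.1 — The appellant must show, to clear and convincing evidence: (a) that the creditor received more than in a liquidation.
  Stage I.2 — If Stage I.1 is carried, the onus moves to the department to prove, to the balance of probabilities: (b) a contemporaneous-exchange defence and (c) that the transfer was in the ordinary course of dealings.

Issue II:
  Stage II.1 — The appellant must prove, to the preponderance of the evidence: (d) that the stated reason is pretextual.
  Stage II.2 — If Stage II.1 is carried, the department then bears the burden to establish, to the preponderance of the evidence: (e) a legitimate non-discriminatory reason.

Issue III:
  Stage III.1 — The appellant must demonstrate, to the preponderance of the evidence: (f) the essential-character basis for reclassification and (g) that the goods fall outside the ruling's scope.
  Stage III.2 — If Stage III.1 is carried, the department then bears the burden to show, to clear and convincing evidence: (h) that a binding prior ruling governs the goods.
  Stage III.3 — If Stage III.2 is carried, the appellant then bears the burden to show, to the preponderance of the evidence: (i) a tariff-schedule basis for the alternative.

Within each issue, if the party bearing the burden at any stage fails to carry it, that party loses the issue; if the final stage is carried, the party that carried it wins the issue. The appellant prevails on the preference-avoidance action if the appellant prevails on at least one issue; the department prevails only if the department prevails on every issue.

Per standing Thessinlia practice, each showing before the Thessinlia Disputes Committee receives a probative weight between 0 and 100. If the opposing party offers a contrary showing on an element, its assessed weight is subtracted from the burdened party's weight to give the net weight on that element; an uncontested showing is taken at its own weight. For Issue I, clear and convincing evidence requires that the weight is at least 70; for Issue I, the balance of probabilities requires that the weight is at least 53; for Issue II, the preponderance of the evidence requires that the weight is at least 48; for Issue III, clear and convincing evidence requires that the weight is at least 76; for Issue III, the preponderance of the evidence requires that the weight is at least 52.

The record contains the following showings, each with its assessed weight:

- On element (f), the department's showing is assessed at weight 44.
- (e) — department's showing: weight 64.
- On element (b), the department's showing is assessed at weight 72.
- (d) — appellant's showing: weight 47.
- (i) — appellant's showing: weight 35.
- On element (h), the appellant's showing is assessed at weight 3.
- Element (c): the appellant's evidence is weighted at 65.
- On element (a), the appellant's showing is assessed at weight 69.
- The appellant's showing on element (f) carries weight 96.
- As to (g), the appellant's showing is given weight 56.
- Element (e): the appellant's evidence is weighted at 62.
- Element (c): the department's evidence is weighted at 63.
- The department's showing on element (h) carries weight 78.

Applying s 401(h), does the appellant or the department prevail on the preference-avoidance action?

appellant

— Issue I —
Stage I.1 (appellant, clear and convincing evidence, weight is at least 70): (a) 69 < 70 — fails.
  Stage I.1 not carried; the appellant fails its burden.
So the department prevails on this issue.
— Issue II —
Stage II.1 — burden on appellant; standard: the preponderance of the evidence (weight is at least 48).
    (d): 47 < 48 [not met]
  Not every element is met, so the appellant fails to carry Stage II.1.
The department prevails on this issue.
— Issue III —
Stage III.1 — burden on appellant; standard: the preponderance of the evidence (weight is at least 52).
    (f): 96 − 44 = 52 ≥ 52 [met]
    (g): 56 ≥ 52 [met]
  Stage III.1 is satisfied; the onus moves to the department.
Stage III.2 — burden on department; standard: clear and convincing evidence (weight is at least 76).
    (h): 78 − 3 = 75 < 76 [not met]
  Not every element is met, so the department fails to carry Stage III.2.
The appellant prevails on this issue.
Per-issue: Issue I → department; Issue II → department; Issue III → appellant. The appellant must prevail on at least one issue; overall, the appellant prevails.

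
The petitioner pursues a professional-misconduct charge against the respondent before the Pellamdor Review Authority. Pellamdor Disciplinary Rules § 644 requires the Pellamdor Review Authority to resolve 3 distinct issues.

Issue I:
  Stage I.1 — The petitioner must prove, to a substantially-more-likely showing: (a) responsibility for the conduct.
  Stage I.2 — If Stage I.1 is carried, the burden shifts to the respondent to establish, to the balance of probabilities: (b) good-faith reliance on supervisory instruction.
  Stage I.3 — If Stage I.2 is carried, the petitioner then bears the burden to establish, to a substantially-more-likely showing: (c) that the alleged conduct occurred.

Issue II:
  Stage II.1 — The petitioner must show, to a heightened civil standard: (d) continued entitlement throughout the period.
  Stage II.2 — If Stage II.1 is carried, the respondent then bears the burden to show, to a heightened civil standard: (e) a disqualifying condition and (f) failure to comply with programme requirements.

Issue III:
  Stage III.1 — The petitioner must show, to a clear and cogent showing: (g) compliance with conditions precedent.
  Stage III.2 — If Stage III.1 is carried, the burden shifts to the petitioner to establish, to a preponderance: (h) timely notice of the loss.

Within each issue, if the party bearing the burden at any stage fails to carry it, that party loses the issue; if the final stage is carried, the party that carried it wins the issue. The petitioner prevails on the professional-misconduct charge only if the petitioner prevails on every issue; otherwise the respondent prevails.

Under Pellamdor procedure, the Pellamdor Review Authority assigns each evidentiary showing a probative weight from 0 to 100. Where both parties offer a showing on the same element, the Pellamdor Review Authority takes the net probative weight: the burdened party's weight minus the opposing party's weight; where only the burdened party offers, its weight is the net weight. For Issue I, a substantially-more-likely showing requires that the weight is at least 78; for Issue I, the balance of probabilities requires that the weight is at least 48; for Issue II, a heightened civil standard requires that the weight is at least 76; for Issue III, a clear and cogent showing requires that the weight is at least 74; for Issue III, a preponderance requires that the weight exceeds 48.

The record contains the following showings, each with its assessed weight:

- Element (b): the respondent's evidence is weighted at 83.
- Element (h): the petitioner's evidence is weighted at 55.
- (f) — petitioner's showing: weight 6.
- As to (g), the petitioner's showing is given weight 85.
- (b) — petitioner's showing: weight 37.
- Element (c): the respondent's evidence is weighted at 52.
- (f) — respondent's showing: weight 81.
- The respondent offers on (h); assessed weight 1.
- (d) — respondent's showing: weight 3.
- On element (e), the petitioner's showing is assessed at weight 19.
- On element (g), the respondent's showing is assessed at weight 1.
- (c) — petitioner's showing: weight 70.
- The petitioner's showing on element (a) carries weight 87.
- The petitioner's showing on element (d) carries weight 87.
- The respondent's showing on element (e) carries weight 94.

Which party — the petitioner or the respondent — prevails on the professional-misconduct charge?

— Issue I —
Stage I.1 — burden on petitioner; standard: a substantially-more-likely showing (weight is at least 78).
    (a): 87 ≥ 78 [met]
  Stage I.1 is satisfied; the onus moves to the respondent.
Stage I.2 — burden on respondent; standard: the balance of probabilities (weight is at least 48).
    (b): 83 − 37 = 46 < 48 [not met]
  The respondent does not carry Stage I.2.
The petitioner prevails on this issue.
— Issue II —
Stage II.1 — burden on petitioner; standard: a heightened civil standard (weight is at least 76).
    (d): 87 − 3 = 84 ≥ 76 [met]
  Stage II.1 carried; the burden shifts to the respondent.
Stage II.2 — burden on respondent; standard: a heightened civil standard (weight is at least 76).
    (e): 94 − 19 = 75 < 76 [not met]
    (f): 81 − 6 = 75 < 76 [not met]
  Stage II.2 not carried; the respondent fails its burden.
The petitioner prevails on this issue.
— Issue III —
Stage III.1 — burden on petitioner; standard: a clear and cogent showing (weight is at least 74).
    (g): 85 − 1 = 84 ≥ 74 [met]
  All elements met. The petitioner retains the burden for Stage III.2.
Stage III.2 — burden on petitioner; standard: a preponderance (weight exceeds 48).
    (h): 55 − 1 = 54 > 48 [met]
  All elements met at the final stage.
All stages carried — the petitioner prevails on this issue.
Per-issue: Issue I → petitioner; Issue II → petitioner; Issue III → petitioner. The petitioner must prevail on every issue; overall, the petitioner prevails.

petitioner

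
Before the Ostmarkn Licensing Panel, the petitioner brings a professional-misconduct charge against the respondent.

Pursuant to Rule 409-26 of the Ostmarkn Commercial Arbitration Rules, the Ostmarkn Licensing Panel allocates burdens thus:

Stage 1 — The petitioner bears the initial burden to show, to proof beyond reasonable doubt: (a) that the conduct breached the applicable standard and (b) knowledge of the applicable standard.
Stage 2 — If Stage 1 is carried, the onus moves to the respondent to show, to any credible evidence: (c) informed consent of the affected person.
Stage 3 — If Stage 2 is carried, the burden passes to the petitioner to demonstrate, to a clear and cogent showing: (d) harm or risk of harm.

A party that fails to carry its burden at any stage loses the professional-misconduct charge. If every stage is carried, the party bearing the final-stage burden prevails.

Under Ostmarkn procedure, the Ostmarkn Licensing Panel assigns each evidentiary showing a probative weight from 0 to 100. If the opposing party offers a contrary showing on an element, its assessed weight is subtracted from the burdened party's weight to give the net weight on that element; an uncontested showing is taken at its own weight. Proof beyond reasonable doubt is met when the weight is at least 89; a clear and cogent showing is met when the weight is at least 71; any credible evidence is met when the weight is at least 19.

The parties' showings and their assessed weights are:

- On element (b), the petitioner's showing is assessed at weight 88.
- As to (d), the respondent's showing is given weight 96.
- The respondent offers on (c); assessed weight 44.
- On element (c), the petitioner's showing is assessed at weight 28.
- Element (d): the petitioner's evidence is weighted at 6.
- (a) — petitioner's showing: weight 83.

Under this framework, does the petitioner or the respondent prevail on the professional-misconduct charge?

respondent

Stage 1 (petitioner, proof beyond reasonable doubt, weight is at least 89): (a) 83 < 89 — fails; (b) 88 < 89 — fails.
  Stage 1 not carried; the petitioner fails its burden.
So the respondent prevails.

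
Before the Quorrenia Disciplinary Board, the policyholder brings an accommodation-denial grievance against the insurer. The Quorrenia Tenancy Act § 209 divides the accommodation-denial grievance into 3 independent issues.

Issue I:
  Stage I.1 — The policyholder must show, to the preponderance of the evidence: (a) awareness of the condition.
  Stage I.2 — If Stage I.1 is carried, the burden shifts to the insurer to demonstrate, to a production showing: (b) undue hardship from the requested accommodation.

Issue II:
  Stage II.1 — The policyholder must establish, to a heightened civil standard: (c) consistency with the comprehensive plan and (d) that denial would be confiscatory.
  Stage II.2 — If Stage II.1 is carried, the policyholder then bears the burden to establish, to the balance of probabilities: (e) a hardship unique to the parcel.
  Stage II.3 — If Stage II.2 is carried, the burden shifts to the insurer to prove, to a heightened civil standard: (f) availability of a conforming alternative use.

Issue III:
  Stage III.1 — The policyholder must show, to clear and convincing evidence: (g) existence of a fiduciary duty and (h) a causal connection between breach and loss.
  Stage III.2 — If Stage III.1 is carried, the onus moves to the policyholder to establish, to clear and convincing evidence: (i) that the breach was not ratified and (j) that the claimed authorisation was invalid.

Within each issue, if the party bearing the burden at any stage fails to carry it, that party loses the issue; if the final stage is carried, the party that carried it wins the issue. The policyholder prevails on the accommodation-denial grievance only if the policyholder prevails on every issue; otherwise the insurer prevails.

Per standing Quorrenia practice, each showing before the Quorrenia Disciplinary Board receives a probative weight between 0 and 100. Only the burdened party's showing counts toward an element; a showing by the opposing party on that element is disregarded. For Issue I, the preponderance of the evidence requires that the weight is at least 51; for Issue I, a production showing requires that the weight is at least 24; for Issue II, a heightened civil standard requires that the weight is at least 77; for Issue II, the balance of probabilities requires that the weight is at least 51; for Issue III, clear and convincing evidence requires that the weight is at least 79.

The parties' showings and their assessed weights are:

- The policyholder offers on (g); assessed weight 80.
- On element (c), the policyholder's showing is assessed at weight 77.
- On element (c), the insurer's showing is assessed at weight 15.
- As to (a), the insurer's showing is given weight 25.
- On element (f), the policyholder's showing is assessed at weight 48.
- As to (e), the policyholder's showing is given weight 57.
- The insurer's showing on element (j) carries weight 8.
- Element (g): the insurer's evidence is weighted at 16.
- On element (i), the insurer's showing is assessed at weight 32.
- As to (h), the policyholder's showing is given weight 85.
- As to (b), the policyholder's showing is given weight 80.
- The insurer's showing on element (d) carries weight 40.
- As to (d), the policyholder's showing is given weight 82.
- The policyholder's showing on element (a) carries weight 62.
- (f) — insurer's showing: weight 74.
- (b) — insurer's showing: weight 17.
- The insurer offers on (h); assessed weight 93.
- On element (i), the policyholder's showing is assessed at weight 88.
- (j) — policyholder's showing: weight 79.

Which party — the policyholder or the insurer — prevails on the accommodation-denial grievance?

— Issue I —
Stage I.1 — burden on policyholder; standard: the preponderance of the evidence (weight is at least 51).
    (a): 62 (insurer's 25 disregarded) ≥ 51 [met]
  Stage I.1 carried; the burden shifts to the insurer.
Stage I.2 — burden on insurer; standard: a production showing (weight is at least 24).
    (b): 17 (policyholder's 80 disregarded) < 24 [not met]
  Not every element is met, so the insurer fails to carry Stage I.2.
The analysis ends at Stage I.2; the policyholder prevails on this issue.
— Issue II —
At Stage II.1 the policyholder must meet a heightened civil standard (weight is at least 77): on (c) the weight is 77 (the insurer's 15 is given no effect), ≥ 77, so (c) meets the standard; on (d) the weight is 82 (the insurer's 40 is given no effect), which does reach 77, so (d) meets the standard.
  All elements met. The policyholder retains the burden for Stage II.2.
At Stage II.2 the policyholder must meet the balance of probabilities (weight is at least 51): on (e) the weight is 57, ≥ 51, so (e) meets the standard.
  The policyholder carries Stage II.2; the insurer now bears the burden.
At Stage II.3 the insurer must meet a heightened civil standard (weight is at least 77): on (f) the weight is 74 (the policyholder's 48 is given no effect), which does not reach 77, so (f) does not meet the standard.
  Not every element is met, so the insurer fails to carry Stage II.3.
The policyholder prevails on this issue.
— Issue III —
At Stage III.1 the policyholder must meet clear and convincing evidence (weight is at least 79): on (g) the weight is 80 (the insurer's 16 is given no effect), which does reach 79, so (g) meets the standard; on (h) the weight is 85 (the insurer's 93 is given no effect), which does reach 79, so (h) meets the standard.
  Stage III.1 carried; the burden remains with the policyholder.
At Stage III.2 the policyholder must meet clear and convincing evidence (weight is at least 79): on (i) the weight is 88 (the insurer's 32 is given no effect), ≥ 79, so (i) meets the standard; on (j) the weight is 79 (the insurer's 8 is given no effect), ≥ 79, so (j) meets the standard.
  Stage III.2 carried; the final stage is satisfied.
Every stage carried; the policyholder prevails on this issue.
Per-issue: Issue I → policyholder; Issue II → policyholder; Issue III → policyholder. The policyholder must prevail on every issue; overall, the policyholder prevails.

policyholder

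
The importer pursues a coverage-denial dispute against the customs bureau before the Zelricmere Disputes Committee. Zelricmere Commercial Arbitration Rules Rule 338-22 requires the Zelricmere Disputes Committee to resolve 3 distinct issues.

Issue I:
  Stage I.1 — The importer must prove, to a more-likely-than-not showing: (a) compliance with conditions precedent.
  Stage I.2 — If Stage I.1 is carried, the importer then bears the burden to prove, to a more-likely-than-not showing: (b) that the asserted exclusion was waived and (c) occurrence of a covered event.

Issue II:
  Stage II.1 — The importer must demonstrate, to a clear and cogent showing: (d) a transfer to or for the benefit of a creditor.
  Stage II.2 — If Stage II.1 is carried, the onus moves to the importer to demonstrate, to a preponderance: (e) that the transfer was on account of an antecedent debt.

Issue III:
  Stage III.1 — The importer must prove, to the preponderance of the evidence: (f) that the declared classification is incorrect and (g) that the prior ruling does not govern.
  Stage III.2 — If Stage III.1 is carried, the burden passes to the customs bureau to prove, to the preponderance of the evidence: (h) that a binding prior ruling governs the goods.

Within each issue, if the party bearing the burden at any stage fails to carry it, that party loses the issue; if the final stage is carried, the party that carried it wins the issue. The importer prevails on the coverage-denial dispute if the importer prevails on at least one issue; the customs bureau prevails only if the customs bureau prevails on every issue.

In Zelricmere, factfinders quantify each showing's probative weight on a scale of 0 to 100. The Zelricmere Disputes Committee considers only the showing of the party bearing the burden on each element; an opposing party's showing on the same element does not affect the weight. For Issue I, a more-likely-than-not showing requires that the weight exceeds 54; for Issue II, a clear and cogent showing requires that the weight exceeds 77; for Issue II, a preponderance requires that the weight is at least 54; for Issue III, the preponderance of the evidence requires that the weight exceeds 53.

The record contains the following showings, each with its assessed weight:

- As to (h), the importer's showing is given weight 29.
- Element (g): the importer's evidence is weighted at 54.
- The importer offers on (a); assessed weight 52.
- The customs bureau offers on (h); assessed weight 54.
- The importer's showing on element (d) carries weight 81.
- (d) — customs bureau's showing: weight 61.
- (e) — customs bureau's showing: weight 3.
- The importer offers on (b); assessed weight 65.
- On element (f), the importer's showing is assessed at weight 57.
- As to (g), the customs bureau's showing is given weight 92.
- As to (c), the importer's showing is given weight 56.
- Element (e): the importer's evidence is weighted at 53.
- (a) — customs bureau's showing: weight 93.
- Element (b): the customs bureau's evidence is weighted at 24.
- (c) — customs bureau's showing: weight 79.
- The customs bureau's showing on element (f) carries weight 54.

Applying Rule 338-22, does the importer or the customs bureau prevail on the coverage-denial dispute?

— Issue I —
Stage I.1 — burden on importer; standard: a more-likely-than-not showing (weight exceeds 54).
    (a): 52 (customs bureau's 93 disregarded) ≤ 54 [not met]
  The importer does not carry Stage I.1.
So the customs bureau prevails on this issue.
— Issue II —
Stage II.1 (importer, a clear and cogent showing, weight exceeds 77): (d) 81 (customs bureau's 61 disregarded) > 77 — meets.
  Stage II.1 carried; the burden remains with the importer.
Stage II.2 (importer, a preponderance, weight is at least 54): (e) 53 (customs bureau's 3 disregarded) < 54 — fails.
  The importer does not carry Stage II.2.
So the customs bureau prevails on this issue.
— Issue III —
At Stage III.1 the importer must meet the preponderance of the evidence (weight exceeds 53): on (f) the weight is 57 (the customs bureau's 54 is given no effect), which does exceed 53, so (f) meets the standard; on (g) the weight is 54 (the customs bureau's 92 is given no effect), which does exceed 53, so (g) meets the standard.
  Stage III.1 is satisfied; the onus moves to the customs bureau.
At Stage III.2 the customs bureau must meet the preponderance of the evidence (weight exceeds 53): on (h) the weight is 54 (the importer's 29 is given no effect), which does exceed 53, so (h) meets the standard.
  The customs bureau carries the last stage.
Every stage carried; the customs bureau prevails on this issue.
Per-issue: Issue I → customs bureau; Issue II → customs bureau; Issue III → customs bureau. The importer must prevail on at least one issue; overall, the customs bureau prevails.

customs bureau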